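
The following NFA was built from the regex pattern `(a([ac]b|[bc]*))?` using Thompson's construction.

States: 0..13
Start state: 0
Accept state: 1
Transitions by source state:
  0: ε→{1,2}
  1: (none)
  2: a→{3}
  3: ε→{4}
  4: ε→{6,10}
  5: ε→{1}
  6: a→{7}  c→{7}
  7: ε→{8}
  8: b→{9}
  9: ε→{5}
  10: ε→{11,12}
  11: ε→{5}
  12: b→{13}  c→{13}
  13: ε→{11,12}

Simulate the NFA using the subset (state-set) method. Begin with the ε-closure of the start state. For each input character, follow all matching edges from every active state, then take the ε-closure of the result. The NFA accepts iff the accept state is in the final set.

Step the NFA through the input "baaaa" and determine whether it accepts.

initial (ε-close {0}): {0,1,2}
'b' @ 1: {}  — no active states
rest 'aaaa' ignored (set empty)
end set {} — state 1 not in

Answer: REJECT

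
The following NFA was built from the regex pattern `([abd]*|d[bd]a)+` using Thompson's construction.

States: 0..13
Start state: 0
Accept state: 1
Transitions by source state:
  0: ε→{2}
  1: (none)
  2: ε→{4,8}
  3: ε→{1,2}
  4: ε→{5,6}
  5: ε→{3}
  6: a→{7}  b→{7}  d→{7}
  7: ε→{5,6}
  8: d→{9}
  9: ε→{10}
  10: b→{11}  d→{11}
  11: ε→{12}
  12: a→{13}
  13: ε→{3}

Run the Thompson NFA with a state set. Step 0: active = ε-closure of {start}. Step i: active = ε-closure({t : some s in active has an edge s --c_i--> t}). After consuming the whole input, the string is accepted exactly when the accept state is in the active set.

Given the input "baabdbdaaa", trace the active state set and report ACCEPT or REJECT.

start: ε-closure({0}) = {0,1,2,3,4,5,6,8}
'b' @ 1: {1,2,3,4,5,6,7,8}  (accept∈set)
'a' @ 2: {1,2,3,4,5,6,7,8}  (accept∈set)
'a' @ 3: {1,2,3,4,5,6,7,8}  (accept∈set)
'b' @ 4: {1,2,3,4,5,6,7,8}  (accept∈set)
'd' @ 5: {1,2,3,4,5,6,7,8,9,10}  (accept∈set)
'b' @ 6: {1,2,3,4,5,6,7,8,11,12}  (accept∈set)
'd' @ 7: {1,2,3,4,5,6,7,8,9,10}  (accept∈set)
'a' @ 8: {1,2,3,4,5,6,7,8}  (accept∈set)
'a' @ 9: {1,2,3,4,5,6,7,8}  (accept∈set)
'a' @ 10: {1,2,3,4,5,6,7,8}  (accept∈set)
final: {1,2,3,4,5,6,7,8}; accept 1 in set

Answer: ACCEPT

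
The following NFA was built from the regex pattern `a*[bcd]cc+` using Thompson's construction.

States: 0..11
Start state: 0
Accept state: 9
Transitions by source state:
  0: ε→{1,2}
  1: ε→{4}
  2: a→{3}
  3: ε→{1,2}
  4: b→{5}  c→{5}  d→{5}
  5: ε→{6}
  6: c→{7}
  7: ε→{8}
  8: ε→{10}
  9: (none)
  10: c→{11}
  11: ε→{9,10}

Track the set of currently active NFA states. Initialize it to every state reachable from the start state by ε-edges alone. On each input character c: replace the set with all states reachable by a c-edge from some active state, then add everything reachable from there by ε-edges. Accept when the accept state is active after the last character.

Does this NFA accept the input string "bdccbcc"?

Answer: REJECT

Derivation:
S₀ = ε-closure({0}) = {0,1,2,4}
'b' @ 1: {5,6}
'd' @ 2: {}  — dead — no transitions
rest 'ccbcc' ignored (set empty)
end set {} — state 9 not in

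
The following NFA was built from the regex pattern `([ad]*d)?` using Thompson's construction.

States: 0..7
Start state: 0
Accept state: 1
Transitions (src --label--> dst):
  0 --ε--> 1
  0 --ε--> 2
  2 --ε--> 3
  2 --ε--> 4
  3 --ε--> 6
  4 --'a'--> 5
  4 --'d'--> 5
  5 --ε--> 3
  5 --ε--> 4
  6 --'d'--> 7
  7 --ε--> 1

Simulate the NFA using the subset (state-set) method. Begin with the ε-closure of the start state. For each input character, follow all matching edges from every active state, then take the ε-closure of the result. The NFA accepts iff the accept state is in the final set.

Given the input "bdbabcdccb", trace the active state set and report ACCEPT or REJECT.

Answer: REJECT

Trace:
initial (ε-close {0}): {0,1,2,3,4,6}
'b' @ 1: {}  — no active states
rest 'dbabcdccb' ignored (set empty)
final: {}; accept 1 not in set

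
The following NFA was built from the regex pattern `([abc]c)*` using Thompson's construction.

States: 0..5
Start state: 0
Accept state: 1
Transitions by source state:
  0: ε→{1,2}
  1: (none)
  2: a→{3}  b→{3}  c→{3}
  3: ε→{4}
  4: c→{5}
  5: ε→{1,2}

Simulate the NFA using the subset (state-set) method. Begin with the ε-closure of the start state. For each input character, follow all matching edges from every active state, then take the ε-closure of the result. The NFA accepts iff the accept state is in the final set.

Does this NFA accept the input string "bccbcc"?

S₀ = ε-closure({0}) = {0,1,2}
'b' @ 1: {3,4}
'c' @ 2: {1,2,5}  (accept∈set)
'c' @ 3: {3,4}
'b' @ 4: {}  — state set empty
rest 'cc' ignored (set empty)
after full input: {}  (accept=1 not in)

Answer: REJECT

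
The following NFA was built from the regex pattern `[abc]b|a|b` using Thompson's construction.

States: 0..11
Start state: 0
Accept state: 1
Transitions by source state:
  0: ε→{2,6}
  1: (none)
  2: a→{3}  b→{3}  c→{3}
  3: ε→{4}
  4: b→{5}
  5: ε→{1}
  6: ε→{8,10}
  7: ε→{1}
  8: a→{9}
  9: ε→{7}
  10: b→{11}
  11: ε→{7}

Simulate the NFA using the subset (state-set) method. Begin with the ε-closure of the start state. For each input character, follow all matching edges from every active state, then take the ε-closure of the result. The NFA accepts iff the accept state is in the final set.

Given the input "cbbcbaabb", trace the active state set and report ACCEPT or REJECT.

Answer: REJECT

Steps:
S₀ = ε-closure({0}) = {0,2,6,8,10}
'c' @ 1: {3,4}
'b' @ 2: {1,5}  [accepting]
'b' @ 3: {}  — dead — no transitions
rest 'cbaabb' ignored (set empty)
final: {}; accept 1 not in set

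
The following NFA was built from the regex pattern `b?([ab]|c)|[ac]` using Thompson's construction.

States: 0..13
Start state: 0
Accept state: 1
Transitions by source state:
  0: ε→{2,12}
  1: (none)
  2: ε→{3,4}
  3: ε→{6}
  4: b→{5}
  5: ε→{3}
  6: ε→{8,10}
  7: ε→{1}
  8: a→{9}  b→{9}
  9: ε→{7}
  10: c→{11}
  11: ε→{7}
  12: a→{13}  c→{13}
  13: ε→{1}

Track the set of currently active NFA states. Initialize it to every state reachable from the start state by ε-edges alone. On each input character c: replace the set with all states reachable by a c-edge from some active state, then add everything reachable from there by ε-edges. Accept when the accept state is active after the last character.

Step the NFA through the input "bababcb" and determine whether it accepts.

Answer: REJECT

Steps:
S₀ = ε-closure({0}) = {0,2,3,4,6,8,10,12}
'b' @ 1: {1,3,5,6,7,8,9,10}  ✓accept
'a' @ 2: {1,7,9}  ✓accept
'b' @ 3: {}  — dead — no transitions
rest 'abcb' ignored (set empty)
after full input: {}  (accept=1 not in)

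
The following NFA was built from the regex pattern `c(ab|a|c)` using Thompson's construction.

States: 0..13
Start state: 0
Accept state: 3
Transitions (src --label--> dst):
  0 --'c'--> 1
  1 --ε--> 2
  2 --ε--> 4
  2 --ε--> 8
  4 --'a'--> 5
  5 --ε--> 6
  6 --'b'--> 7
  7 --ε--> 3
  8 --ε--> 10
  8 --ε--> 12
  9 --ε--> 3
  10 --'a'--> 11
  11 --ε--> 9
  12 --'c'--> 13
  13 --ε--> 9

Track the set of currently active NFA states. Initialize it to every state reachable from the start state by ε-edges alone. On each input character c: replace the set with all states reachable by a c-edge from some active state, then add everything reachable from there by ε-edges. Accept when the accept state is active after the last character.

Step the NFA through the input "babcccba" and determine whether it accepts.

S₀ = ε-closure({0}) = {0}
'b' @ 1: {}  — no active states
rest 'abcccba' ignored (set empty)
after full input: {}  (accept=3 not in)

Answer: REJECT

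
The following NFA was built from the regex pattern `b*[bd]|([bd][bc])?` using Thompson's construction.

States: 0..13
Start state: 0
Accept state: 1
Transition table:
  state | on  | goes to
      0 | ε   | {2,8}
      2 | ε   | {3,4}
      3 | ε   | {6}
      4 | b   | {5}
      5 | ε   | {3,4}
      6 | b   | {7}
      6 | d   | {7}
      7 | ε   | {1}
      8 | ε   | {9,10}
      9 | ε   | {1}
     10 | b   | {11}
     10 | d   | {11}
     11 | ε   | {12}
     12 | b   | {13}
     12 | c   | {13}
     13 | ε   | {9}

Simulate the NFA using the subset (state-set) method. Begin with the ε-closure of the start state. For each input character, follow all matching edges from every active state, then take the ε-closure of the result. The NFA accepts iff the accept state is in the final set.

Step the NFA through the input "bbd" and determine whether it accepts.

Answer: ACCEPT

Trace:
S₀ = ε-closure({0}) = {0,1,2,3,4,6,8,9,10}
'b' @ 1: {1,3,4,5,6,7,11,12}  (accept∈set)
'b' @ 2: {1,3,4,5,6,7,9,13}  (accept∈set)
'd' @ 3: {1,7}  (accept∈set)
after full input: {1,7}  (accept=1 in)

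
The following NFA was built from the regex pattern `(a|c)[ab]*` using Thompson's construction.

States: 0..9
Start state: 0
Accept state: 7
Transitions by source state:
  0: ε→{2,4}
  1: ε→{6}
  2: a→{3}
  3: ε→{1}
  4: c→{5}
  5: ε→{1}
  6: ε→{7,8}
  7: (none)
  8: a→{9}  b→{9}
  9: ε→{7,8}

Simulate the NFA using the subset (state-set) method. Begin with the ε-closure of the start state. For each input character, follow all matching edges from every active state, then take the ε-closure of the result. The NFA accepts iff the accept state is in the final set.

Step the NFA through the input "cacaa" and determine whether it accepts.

start: ε-closure({0}) = {0,2,4}
'c' @ 1: {1,5,6,7,8}  (accept∈set)
'a' @ 2: {7,8,9}  (accept∈set)
'c' @ 3: {}  — no active states
rest 'aa' ignored (set empty)
final: {}; accept 7 not in set

Answer: REJECT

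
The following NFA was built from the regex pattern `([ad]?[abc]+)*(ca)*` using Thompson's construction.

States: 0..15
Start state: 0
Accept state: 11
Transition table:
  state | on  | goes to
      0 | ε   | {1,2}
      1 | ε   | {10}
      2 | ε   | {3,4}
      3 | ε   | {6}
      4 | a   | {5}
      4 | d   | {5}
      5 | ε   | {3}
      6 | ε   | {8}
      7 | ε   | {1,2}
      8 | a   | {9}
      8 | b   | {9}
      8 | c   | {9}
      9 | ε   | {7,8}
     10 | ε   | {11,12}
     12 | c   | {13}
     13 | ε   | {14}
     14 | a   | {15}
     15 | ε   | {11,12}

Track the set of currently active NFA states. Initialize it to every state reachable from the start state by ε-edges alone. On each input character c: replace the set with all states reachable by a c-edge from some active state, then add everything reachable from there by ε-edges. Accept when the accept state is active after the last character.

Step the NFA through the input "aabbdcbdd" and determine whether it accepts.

S₀ = ε-closure({0}) = {0,1,2,3,4,6,8,10,11,12}
'a' @ 1: {1,2,3,4,5,6,7,8,9,10,11,12}  ✓accept
'a' @ 2: {1,2,3,4,5,6,7,8,9,10,11,12}  ✓accept
'b' @ 3: {1,2,3,4,6,7,8,9,10,11,12}  ✓accept
'b' @ 4: {1,2,3,4,6,7,8,9,10,11,12}  ✓accept
'd' @ 5: {3,5,6,8}
'c' @ 6: {1,2,3,4,6,7,8,9,10,11,12}  ✓accept
'b' @ 7: {1,2,3,4,6,7,8,9,10,11,12}  ✓accept
'd' @ 8: {3,5,6,8}
'd' @ 9: {}  — dead — no transitions
end set {} — state 11 not in

Answer: REJECT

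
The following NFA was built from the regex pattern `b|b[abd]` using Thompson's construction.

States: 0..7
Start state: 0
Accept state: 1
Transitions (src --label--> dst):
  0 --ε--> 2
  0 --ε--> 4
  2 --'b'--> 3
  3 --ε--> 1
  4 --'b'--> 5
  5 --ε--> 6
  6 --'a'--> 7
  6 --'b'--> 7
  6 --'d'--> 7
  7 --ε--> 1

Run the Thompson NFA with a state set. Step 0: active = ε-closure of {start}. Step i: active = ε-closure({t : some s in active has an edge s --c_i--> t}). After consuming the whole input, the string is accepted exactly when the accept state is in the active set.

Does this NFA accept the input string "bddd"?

Answer: REJECT

Steps:
initial (ε-close {0}): {0,2,4}
'b' @ 1: {1,3,5,6}  [accepting]
'd' @ 2: {1,7}  [accepting]
'd' @ 3: {}  — no active states
rest 'd' ignored (set empty)
final: {}; accept 1 not in set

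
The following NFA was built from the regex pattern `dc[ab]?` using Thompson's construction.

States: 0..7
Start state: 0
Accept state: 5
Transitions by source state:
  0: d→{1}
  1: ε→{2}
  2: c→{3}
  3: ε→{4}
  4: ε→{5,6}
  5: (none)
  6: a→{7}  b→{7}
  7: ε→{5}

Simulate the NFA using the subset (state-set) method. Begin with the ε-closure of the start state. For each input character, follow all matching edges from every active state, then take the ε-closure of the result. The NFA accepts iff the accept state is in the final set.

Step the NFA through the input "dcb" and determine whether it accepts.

start: ε-closure({0}) = {0}
'd' @ 1: {1,2}
'c' @ 2: {3,4,5,6}  ✓accept
'b' @ 3: {5,7}  ✓accept
after full input: {5,7}  (accept=5 in)

Answer: ACCEPT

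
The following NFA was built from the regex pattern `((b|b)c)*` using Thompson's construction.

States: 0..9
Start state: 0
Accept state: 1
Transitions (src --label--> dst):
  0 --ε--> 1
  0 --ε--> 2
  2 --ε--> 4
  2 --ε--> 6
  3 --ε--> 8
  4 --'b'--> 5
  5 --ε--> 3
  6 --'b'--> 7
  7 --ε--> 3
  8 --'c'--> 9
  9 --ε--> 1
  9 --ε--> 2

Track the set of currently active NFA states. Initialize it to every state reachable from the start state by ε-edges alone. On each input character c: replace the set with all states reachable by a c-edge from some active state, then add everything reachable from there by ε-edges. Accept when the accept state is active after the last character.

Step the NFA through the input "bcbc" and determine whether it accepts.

Answer: ACCEPT

Steps:
S₀ = ε-closure({0}) = {0,1,2,4,6}
'b' @ 1: {3,5,7,8}
'c' @ 2: {1,2,4,6,9}  [accepting]
'b' @ 3: {3,5,7,8}
'c' @ 4: {1,2,4,6,9}  [accepting]
final: {1,2,4,6,9}; accept 1 in set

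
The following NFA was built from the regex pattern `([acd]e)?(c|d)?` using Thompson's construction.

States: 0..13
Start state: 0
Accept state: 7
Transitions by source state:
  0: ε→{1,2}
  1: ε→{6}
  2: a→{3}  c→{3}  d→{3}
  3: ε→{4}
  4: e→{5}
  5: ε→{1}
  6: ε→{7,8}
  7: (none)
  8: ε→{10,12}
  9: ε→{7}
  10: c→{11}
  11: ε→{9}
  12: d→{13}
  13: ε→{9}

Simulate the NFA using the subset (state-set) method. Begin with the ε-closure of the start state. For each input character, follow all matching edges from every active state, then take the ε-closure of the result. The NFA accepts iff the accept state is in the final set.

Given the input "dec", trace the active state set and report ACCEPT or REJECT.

Answer: ACCEPT

Derivation:
initial (ε-close {0}): {0,1,2,6,7,8,10,12}
'd' @ 1: {3,4,7,9,13}  [accepting]
'e' @ 2: {1,5,6,7,8,10,12}  [accepting]
'c' @ 3: {7,9,11}  [accepting]
end set {7,9,11} — state 7 in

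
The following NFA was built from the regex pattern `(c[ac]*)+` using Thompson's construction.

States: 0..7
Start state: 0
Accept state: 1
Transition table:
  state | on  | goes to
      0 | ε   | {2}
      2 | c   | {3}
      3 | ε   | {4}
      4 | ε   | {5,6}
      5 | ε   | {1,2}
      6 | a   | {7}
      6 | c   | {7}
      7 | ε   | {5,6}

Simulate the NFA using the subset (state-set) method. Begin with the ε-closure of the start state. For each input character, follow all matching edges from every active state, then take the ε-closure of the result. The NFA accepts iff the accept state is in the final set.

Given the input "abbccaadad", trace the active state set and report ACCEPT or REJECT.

start: ε-closure({0}) = {0,2}
'a' @ 1: {}  — state set empty
rest 'bbccaadad' ignored (set empty)
final: {}; accept 1 not in set

Answer: REJECT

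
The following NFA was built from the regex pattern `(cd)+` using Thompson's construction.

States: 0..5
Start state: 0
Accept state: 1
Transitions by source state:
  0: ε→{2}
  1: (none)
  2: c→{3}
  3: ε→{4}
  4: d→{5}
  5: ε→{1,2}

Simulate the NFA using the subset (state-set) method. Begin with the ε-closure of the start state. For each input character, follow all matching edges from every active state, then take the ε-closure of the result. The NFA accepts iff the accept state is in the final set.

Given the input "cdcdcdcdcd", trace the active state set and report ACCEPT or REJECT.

initial (ε-close {0}): {0,2}
'c' @ 1: {3,4}
'd' @ 2: {1,2,5}  ✓accept
'c' @ 3: {3,4}
'd' @ 4: {1,2,5}  ✓accept
'c' @ 5: {3,4}
'd' @ 6: {1,2,5}  ✓accept
'c' @ 7: {3,4}
'd' @ 8: {1,2,5}  ✓accept
'c' @ 9: {3,4}
'd' @ 10: {1,2,5}  ✓accept
after full input: {1,2,5}  (accept=1 in)

Answer: ACCEPT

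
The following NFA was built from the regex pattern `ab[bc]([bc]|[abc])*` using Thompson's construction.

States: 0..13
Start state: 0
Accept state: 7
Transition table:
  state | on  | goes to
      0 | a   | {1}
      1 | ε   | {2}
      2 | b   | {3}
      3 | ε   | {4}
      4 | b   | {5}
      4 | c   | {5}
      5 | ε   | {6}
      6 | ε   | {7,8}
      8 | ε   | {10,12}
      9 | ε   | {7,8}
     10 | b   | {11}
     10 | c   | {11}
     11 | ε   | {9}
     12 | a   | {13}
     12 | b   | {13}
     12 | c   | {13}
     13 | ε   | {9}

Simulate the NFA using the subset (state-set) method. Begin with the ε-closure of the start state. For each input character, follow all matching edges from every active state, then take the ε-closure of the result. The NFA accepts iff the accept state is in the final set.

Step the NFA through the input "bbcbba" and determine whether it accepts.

start: ε-closure({0}) = {0}
'b' @ 1: {}  — no active states
rest 'bcbba' ignored (set empty)
after full input: {}  (accept=7 not in)

Answer: REJECT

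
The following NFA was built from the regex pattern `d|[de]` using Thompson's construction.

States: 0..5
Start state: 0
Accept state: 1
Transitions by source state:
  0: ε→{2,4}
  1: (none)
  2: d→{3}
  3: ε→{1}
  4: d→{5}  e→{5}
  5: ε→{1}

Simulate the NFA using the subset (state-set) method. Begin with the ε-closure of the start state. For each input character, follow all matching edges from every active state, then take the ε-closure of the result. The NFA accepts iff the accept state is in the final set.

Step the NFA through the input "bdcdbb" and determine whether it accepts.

Answer: REJECT

Trace:
start: ε-closure({0}) = {0,2,4}
'b' @ 1: {}  — state set empty
rest 'dcdbb' ignored (set empty)
after full input: {}  (accept=1 not in)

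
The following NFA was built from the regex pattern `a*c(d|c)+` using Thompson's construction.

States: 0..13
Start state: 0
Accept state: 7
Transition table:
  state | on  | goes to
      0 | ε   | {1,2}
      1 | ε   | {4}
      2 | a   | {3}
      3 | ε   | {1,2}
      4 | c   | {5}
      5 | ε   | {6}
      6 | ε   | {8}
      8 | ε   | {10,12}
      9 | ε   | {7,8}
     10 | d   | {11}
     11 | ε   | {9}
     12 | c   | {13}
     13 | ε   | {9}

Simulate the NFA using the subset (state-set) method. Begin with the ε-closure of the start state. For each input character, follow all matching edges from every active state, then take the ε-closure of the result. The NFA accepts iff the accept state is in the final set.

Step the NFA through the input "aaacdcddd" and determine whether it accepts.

start: ε-closure({0}) = {0,1,2,4}
'a' @ 1: {1,2,3,4}
'a' @ 2: {1,2,3,4}
'a' @ 3: {1,2,3,4}
'c' @ 4: {5,6,8,10,12}
'd' @ 5: {7,8,9,10,11,12}  (accept∈set)
'c' @ 6: {7,8,9,10,12,13}  (accept∈set)
'd' @ 7: {7,8,9,10,11,12}  (accept∈set)
'd' @ 8: {7,8,9,10,11,12}  (accept∈set)
'd' @ 9: {7,8,9,10,11,12}  (accept∈set)
end set {7,8,9,10,11,12} — state 7 in

Answer: ACCEPT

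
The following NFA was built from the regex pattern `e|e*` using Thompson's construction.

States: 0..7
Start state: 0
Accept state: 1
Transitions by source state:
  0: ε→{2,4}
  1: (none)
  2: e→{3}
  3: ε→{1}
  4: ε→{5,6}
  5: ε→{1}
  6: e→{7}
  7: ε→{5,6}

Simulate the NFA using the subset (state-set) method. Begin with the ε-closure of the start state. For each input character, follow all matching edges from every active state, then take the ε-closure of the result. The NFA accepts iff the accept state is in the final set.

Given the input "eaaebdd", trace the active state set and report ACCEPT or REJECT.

Answer: REJECT

Derivation:
initial (ε-close {0}): {0,1,2,4,5,6}
'e' @ 1: {1,3,5,6,7}  ✓accept
'a' @ 2: {}  — dead — no transitions
rest 'aebdd' ignored (set empty)
final: {}; accept 1 not in set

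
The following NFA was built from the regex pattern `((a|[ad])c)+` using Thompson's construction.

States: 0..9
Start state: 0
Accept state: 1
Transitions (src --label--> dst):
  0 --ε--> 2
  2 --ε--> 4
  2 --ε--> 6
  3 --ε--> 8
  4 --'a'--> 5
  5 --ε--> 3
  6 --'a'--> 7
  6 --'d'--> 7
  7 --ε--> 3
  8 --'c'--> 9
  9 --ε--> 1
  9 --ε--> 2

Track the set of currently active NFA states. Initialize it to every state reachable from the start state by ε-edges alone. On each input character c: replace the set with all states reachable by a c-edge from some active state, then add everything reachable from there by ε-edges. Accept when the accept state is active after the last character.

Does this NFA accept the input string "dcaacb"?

initial (ε-close {0}): {0,2,4,6}
'd' @ 1: {3,7,8}
'c' @ 2: {1,2,4,6,9}  (accept∈set)
'a' @ 3: {3,5,7,8}
'a' @ 4: {}  — dead — no transitions
rest 'cb' ignored (set empty)
final: {}; accept 1 not in set

Answer: REJECT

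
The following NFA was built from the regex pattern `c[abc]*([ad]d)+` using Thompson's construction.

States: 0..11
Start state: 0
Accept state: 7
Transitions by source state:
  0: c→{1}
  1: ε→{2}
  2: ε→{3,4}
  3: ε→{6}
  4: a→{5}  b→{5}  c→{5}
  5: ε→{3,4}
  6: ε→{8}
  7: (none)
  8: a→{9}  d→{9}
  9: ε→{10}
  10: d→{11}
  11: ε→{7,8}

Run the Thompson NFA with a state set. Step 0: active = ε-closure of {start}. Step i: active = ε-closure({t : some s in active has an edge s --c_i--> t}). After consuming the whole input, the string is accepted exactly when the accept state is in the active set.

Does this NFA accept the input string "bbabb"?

S₀ = ε-closure({0}) = {0}
'b' @ 1: {}  — dead — no transitions
rest 'babb' ignored (set empty)
end set {} — state 7 not in

Answer: REJECT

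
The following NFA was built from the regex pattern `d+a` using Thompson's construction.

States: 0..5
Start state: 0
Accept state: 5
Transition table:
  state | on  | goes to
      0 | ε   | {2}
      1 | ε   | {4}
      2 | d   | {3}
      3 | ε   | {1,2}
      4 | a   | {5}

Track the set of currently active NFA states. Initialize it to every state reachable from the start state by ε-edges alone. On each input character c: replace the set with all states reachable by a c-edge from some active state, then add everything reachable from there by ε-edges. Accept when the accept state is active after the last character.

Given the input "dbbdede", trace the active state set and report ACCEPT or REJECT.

Answer: REJECT

Derivation:
S₀ = ε-closure({0}) = {0,2}
'd' @ 1: {1,2,3,4}
'b' @ 2: {}  — dead — no transitions
rest 'bdede' ignored (set empty)
end set {} — state 5 not in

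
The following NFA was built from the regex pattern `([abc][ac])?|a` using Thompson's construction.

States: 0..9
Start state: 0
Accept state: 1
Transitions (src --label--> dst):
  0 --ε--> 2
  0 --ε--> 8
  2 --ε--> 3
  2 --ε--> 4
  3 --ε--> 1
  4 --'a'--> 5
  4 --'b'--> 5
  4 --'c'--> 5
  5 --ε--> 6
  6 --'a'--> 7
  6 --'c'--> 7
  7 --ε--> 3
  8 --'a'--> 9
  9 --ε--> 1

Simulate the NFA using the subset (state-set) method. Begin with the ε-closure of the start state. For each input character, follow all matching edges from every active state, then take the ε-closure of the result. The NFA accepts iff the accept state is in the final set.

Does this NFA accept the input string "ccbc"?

Answer: REJECT

Trace:
start: ε-closure({0}) = {0,1,2,3,4,8}
'c' @ 1: {5,6}
'c' @ 2: {1,3,7}  (accept∈set)
'b' @ 3: {}  — no active states
rest 'c' ignored (set empty)
after full input: {}  (accept=1 not in)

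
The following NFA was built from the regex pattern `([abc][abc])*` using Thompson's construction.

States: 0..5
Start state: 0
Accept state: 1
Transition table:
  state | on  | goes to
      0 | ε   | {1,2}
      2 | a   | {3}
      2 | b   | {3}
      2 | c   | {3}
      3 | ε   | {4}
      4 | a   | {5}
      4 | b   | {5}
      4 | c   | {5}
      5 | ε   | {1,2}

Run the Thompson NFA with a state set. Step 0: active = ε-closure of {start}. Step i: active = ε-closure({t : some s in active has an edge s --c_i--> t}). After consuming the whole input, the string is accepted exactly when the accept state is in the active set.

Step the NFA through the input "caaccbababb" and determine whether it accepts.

Answer: REJECT

Steps:
initial (ε-close {0}): {0,1,2}
'c' @ 1: {3,4}
'a' @ 2: {1,2,5}  (accept∈set)
'a' @ 3: {3,4}
'c' @ 4: {1,2,5}  (accept∈set)
'c' @ 5: {3,4}
'b' @ 6: {1,2,5}  (accept∈set)
'a' @ 7: {3,4}
'b' @ 8: {1,2,5}  (accept∈set)
'a' @ 9: {3,4}
'b' @ 10: {1,2,5}  (accept∈set)
'b' @ 11: {3,4}
end set {3,4} — state 1 not in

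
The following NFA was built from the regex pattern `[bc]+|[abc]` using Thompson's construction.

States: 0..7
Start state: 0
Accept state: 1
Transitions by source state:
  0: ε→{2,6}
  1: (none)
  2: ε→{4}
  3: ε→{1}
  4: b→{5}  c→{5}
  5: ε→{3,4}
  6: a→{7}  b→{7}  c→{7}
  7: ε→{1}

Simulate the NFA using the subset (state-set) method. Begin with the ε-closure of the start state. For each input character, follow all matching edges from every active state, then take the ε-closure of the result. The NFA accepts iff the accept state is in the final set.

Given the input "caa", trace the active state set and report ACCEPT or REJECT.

Answer: REJECT

Derivation:
start: ε-closure({0}) = {0,2,4,6}
'c' @ 1: {1,3,4,5,7}  [accepting]
'a' @ 2: {}  — no active states
rest 'a' ignored (set empty)
final: {}; accept 1 not in set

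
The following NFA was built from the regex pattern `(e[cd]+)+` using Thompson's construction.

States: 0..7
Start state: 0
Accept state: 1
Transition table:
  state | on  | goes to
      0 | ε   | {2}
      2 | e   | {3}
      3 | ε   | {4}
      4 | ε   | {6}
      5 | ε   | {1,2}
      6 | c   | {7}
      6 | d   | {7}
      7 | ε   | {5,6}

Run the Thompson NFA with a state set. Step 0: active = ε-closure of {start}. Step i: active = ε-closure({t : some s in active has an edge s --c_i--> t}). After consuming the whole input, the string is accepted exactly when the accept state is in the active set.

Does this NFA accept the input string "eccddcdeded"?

S₀ = ε-closure({0}) = {0,2}
'e' @ 1: {3,4,6}
'c' @ 2: {1,2,5,6,7}  ✓accept
'c' @ 3: {1,2,5,6,7}  ✓accept
'd' @ 4: {1,2,5,6,7}  ✓accept
'd' @ 5: {1,2,5,6,7}  ✓accept
'c' @ 6: {1,2,5,6,7}  ✓accept
'd' @ 7: {1,2,5,6,7}  ✓accept
'e' @ 8: {3,4,6}
'd' @ 9: {1,2,5,6,7}  ✓accept
'e' @ 10: {3,4,6}
'd' @ 11: {1,2,5,6,7}  ✓accept
end set {1,2,5,6,7} — state 1 in

Answer: ACCEPT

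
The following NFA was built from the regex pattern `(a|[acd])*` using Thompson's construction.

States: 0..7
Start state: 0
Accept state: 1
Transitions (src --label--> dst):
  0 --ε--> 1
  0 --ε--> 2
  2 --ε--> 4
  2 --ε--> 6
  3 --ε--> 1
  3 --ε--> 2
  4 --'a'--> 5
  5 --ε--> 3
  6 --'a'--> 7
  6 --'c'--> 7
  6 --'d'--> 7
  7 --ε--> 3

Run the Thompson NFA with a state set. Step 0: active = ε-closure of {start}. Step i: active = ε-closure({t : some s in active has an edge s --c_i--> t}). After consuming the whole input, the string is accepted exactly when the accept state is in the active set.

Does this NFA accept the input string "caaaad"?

Answer: ACCEPT

Trace:
start: ε-closure({0}) = {0,1,2,4,6}
'c' @ 1: {1,2,3,4,6,7}  (accept∈set)
'a' @ 2: {1,2,3,4,5,6,7}  (accept∈set)
'a' @ 3: {1,2,3,4,5,6,7}  (accept∈set)
'a' @ 4: {1,2,3,4,5,6,7}  (accept∈set)
'a' @ 5: {1,2,3,4,5,6,7}  (accept∈set)
'd' @ 6: {1,2,3,4,6,7}  (accept∈set)
after full input: {1,2,3,4,6,7}  (accept=1 in)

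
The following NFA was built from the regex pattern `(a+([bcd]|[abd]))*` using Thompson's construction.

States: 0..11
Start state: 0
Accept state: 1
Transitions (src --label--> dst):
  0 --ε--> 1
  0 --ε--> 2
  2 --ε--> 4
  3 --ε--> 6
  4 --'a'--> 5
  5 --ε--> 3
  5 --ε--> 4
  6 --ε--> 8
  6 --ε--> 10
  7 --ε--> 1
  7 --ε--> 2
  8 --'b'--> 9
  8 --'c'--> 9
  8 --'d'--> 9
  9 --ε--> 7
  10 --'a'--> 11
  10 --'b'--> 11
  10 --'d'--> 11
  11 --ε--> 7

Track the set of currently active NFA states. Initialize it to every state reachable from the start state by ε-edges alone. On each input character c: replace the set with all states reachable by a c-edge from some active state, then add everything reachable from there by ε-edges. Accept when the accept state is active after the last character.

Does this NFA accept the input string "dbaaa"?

start: ε-closure({0}) = {0,1,2,4}
'd' @ 1: {}  — no active states
rest 'baaa' ignored (set empty)
end set {} — state 1 not in

Answer: REJECT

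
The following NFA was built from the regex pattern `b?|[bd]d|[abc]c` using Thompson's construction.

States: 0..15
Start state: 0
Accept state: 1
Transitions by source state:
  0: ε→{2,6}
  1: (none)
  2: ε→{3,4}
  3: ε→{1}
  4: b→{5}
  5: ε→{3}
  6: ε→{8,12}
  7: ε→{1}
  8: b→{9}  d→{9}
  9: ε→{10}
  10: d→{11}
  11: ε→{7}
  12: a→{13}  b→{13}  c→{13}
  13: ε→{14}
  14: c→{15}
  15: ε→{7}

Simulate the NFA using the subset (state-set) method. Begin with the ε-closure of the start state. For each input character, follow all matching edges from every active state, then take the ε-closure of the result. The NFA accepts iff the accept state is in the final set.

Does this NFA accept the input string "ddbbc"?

Answer: REJECT

Derivation:
start: ε-closure({0}) = {0,1,2,3,4,6,8,12}
'd' @ 1: {9,10}
'd' @ 2: {1,7,11}  (accept∈set)
'b' @ 3: {}  — no active states
rest 'bc' ignored (set empty)
after full input: {}  (accept=1 not in)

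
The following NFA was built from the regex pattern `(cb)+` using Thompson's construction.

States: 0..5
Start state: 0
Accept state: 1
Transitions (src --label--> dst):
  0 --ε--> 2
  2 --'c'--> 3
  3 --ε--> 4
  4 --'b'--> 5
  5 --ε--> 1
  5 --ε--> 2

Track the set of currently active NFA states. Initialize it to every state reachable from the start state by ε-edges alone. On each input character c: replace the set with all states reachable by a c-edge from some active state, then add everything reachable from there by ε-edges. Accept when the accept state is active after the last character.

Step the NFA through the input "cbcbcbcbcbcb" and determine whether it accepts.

initial (ε-close {0}): {0,2}
'c' @ 1: {3,4}
'b' @ 2: {1,2,5}  [accepting]
'c' @ 3: {3,4}
'b' @ 4: {1,2,5}  [accepting]
'c' @ 5: {3,4}
'b' @ 6: {1,2,5}  [accepting]
'c' @ 7: {3,4}
'b' @ 8: {1,2,5}  [accepting]
'c' @ 9: {3,4}
'b' @ 10: {1,2,5}  [accepting]
'c' @ 11: {3,4}
'b' @ 12: {1,2,5}  [accepting]
final: {1,2,5}; accept 1 in set

Answer: ACCEPT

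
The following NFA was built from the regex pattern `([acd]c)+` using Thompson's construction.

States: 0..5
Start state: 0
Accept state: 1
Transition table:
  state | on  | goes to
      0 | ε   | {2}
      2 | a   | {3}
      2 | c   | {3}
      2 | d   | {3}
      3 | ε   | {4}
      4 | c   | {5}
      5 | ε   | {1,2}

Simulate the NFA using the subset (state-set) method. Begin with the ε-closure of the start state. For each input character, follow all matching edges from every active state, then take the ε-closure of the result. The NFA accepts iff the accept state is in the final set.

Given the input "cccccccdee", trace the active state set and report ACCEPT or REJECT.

Answer: REJECT

Derivation:
initial (ε-close {0}): {0,2}
'c' @ 1: {3,4}
'c' @ 2: {1,2,5}  (accept∈set)
'c' @ 3: {3,4}
'c' @ 4: {1,2,5}  (accept∈set)
'c' @ 5: {3,4}
'c' @ 6: {1,2,5}  (accept∈set)
'c' @ 7: {3,4}
'd' @ 8: {}  — dead — no transitions
rest 'ee' ignored (set empty)
after full input: {}  (accept=1 not in)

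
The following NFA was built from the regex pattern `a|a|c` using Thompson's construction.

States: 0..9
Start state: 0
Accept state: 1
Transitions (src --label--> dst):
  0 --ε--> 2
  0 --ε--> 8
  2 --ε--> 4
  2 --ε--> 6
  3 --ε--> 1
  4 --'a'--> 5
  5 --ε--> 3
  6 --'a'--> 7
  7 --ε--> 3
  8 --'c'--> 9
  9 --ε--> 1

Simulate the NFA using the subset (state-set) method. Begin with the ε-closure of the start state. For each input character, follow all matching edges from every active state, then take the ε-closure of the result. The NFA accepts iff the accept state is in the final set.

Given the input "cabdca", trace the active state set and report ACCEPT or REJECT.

initial (ε-close {0}): {0,2,4,6,8}
'c' @ 1: {1,9}  ✓accept
'a' @ 2: {}  — dead — no transitions
rest 'bdca' ignored (set empty)
after full input: {}  (accept=1 not in)

Answer: REJECT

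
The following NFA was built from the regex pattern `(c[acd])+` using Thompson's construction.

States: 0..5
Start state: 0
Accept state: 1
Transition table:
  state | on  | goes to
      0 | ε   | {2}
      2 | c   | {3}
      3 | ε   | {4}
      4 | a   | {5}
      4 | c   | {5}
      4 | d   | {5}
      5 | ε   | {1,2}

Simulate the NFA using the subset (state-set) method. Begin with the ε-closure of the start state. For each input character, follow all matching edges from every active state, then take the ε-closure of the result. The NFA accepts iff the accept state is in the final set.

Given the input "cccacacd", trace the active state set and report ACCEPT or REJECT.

S₀ = ε-closure({0}) = {0,2}
'c' @ 1: {3,4}
'c' @ 2: {1,2,5}  (accept∈set)
'c' @ 3: {3,4}
'a' @ 4: {1,2,5}  (accept∈set)
'c' @ 5: {3,4}
'a' @ 6: {1,2,5}  (accept∈set)
'c' @ 7: {3,4}
'd' @ 8: {1,2,5}  (accept∈set)
final: {1,2,5}; accept 1 in set

Answer: ACCEPT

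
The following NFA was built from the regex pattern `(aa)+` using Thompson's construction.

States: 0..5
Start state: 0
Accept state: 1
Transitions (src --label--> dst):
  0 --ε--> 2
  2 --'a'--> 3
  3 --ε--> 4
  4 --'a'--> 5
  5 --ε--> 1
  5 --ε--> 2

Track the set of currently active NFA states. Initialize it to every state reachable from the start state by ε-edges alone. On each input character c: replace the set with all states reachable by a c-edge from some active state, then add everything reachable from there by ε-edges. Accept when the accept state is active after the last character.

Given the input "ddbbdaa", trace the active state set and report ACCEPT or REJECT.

start: ε-closure({0}) = {0,2}
'd' @ 1: {}  — no active states
rest 'dbbdaa' ignored (set empty)
final: {}; accept 1 not in set

Answer: REJECT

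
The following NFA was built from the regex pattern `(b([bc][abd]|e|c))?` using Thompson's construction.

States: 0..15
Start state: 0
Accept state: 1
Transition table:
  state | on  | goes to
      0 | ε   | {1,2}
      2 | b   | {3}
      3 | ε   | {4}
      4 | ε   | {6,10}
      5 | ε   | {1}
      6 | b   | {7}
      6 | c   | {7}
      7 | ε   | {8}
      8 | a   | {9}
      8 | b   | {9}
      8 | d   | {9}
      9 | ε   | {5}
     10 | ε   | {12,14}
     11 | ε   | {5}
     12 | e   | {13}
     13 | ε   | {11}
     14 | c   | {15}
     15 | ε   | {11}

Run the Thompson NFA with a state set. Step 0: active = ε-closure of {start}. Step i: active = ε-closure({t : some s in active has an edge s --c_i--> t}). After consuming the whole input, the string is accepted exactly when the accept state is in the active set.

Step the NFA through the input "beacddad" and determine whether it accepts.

Answer: REJECT

Trace:
start: ε-closure({0}) = {0,1,2}
'b' @ 1: {3,4,6,10,12,14}
'e' @ 2: {1,5,11,13}  [accepting]
'a' @ 3: {}  — dead — no transitions
rest 'cddad' ignored (set empty)
end set {} — state 1 not in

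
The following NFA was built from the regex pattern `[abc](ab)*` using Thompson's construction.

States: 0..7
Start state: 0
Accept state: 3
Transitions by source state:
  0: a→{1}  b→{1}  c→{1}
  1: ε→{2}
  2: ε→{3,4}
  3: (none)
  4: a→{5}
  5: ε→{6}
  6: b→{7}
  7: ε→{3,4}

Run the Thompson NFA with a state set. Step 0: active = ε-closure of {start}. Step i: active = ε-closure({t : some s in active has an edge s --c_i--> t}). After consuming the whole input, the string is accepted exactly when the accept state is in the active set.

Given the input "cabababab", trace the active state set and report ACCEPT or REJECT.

Answer: ACCEPT

Steps:
start: ε-closure({0}) = {0}
'c' @ 1: {1,2,3,4}  ✓accept
'a' @ 2: {5,6}
'b' @ 3: {3,4,7}  ✓accept
'a' @ 4: {5,6}
'b' @ 5: {3,4,7}  ✓accept
'a' @ 6: {5,6}
'b' @ 7: {3,4,7}  ✓accept
'a' @ 8: {5,6}
'b' @ 9: {3,4,7}  ✓accept
after full input: {3,4,7}  (accept=3 in)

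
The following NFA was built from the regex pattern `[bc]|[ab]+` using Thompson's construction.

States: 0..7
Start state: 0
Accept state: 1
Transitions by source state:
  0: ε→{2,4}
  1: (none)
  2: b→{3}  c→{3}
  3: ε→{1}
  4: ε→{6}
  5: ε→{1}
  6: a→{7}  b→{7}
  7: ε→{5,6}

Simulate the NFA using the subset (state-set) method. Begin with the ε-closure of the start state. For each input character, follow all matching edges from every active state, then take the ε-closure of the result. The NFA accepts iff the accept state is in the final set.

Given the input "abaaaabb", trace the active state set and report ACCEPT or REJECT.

Answer: ACCEPT

Steps:
S₀ = ε-closure({0}) = {0,2,4,6}
'a' @ 1: {1,5,6,7}  [accepting]
'b' @ 2: {1,5,6,7}  [accepting]
'a' @ 3: {1,5,6,7}  [accepting]
'a' @ 4: {1,5,6,7}  [accepting]
'a' @ 5: {1,5,6,7}  [accepting]
'a' @ 6: {1,5,6,7}  [accepting]
'b' @ 7: {1,5,6,7}  [accepting]
'b' @ 8: {1,5,6,7}  [accepting]
after full input: {1,5,6,7}  (accept=1 in)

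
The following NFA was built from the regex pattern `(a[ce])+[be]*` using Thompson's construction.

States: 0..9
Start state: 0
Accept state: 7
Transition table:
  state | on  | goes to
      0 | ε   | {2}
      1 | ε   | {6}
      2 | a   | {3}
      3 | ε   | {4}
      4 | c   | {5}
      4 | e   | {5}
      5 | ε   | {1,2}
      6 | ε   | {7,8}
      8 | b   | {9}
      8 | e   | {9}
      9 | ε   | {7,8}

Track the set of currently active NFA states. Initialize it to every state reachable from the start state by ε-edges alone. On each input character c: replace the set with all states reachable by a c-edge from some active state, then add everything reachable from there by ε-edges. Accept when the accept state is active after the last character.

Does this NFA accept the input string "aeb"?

Answer: ACCEPT

Derivation:
S₀ = ε-closure({0}) = {0,2}
'a' @ 1: {3,4}
'e' @ 2: {1,2,5,6,7,8}  (accept∈set)
'b' @ 3: {7,8,9}  (accept∈set)
final: {7,8,9}; accept 7 in set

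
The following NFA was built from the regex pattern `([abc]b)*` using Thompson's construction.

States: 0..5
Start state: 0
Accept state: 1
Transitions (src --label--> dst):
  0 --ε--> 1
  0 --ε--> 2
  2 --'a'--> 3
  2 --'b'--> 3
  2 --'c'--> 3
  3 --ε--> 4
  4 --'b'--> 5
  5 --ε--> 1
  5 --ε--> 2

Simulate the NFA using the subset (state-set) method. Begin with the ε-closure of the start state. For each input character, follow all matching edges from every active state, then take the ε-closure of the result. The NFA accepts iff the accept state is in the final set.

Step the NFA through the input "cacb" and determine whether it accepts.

start: ε-closure({0}) = {0,1,2}
'c' @ 1: {3,4}
'a' @ 2: {}  — state set empty
rest 'cb' ignored (set empty)
after full input: {}  (accept=1 not in)

Answer: REJECT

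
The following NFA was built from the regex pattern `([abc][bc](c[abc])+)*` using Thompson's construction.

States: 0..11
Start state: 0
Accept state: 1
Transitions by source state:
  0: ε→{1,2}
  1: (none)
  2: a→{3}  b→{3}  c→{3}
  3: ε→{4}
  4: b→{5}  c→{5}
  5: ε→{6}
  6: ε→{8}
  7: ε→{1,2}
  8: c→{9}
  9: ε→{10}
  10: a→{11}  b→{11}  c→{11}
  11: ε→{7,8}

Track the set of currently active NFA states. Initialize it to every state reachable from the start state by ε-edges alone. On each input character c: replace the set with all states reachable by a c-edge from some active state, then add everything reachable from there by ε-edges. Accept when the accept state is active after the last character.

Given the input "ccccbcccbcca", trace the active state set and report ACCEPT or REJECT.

Answer: ACCEPT

Steps:
S₀ = ε-closure({0}) = {0,1,2}
'c' @ 1: {3,4}
'c' @ 2: {5,6,8}
'c' @ 3: {9,10}
'c' @ 4: {1,2,7,8,11}  ✓accept
'b' @ 5: {3,4}
'c' @ 6: {5,6,8}
'c' @ 7: {9,10}
'c' @ 8: {1,2,7,8,11}  ✓accept
'b' @ 9: {3,4}
'c' @ 10: {5,6,8}
'c' @ 11: {9,10}
'a' @ 12: {1,2,7,8,11}  ✓accept
end set {1,2,7,8,11} — state 1 in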